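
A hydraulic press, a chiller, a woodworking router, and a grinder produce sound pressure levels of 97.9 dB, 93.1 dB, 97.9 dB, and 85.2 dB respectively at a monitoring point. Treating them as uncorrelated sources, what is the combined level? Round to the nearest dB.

102 dB

For uncorrelated sources the intensities add, so convert each level to linear form, sum, and take 10·log₁₀ of the total.
Σ 10^(L/10) = 10^(97.9/10) + 10^(93.1/10) + 10^(97.9/10) + 10^(85.2/10) = 1.470e+10.
L_total = 10·log₁₀(1.470e+10) = 101.67 dB.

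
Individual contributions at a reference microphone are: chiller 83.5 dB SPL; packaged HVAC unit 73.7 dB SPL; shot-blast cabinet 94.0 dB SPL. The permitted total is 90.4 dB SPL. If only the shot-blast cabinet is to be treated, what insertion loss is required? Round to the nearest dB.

Fixed contribution from the other sources: Σ 10^(L/10) = 10^(83.5/10) + 10^(73.7/10) = 2.473e+08 (83.93 dB SPL).
The limit corresponds to 10^(90.4/10) = 1.096e+09; subtracting the fixed part leaves 8.492e+08 for the shot-blast cabinet, i.e. 89.29 dB SPL.
So the shot-blast cabinet must be reduced from 94.0 to 89.29 dB SPL: IL = 4.71 dB.

5 dB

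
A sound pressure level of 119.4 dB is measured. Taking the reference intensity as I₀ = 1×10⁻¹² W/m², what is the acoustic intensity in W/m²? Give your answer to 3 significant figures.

L = 10·log₁₀(I/I₀) ⇒ I = I₀·10^(L/10) = 10⁻¹² × 10^11.94.

0.871 W/m²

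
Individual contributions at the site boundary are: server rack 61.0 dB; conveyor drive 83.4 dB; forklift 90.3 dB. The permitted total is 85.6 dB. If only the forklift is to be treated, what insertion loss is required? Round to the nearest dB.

9 dB

Fixed contribution from the other sources: Σ 10^(L/10) = 10^(61.0/10) + 10^(83.4/10) = 2.200e+08 (83.42 dB).
To meet 85.6 dB overall, the treated forklift may contribute at most 10^(85.6/10) − 2.200e+08 = 1.430e+08, i.e. 81.55 dB.
So the forklift must be reduced from 90.3 to 81.55 dB: IL = 8.75 dB.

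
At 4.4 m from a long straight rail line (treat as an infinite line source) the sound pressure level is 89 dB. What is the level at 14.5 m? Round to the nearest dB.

84 dB

Cylindrical spreading from a line source gives a 10·log₁₀(r₂/r₁) drop.
L₂ = 89 − 10·log₁₀(14.5/4.4) = 89 − 5.179 = 83.82 dB.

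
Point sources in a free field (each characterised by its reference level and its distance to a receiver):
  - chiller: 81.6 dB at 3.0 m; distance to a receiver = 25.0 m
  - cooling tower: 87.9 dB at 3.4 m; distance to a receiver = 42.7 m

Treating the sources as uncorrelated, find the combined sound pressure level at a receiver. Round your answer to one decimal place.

67.8 dB

First find each source's level at the receiver (point-source: −20·log₁₀(r/r_ref)), then combine on an intensity basis.
chiller: 81.6 − 20·log₁₀(25.0/3.0) = 81.6 − 18.42 = 63.18 dB.
cooling tower: 87.9 − 20·log₁₀(42.7/3.4) = 87.9 − 21.98 = 65.92 dB.
Σ 10^(L/10) = 5.991e+06 → L_total = 10·log₁₀(5.991e+06) = 67.77 dB.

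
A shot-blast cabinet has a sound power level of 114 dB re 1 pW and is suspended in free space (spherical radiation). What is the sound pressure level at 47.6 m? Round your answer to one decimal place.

L_p = L_w − 10·log₁₀(4π·r²) with r = 47.6 m.
4π·r² = 2.847e+04 m², 10·log₁₀ of that is 44.544 dB.
L_p = 114 − 44.544 = 69.46 dB.

69.5 dB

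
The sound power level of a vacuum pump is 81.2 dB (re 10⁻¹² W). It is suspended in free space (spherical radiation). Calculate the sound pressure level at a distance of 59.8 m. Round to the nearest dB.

35 dB

L_p = L_w − 10·log₁₀(4π·r²) with r = 59.8 m.
4π·r² = 4.494e+04 m², 10·log₁₀ of that is 46.526 dB.
L_p = 81.2 − 46.526 = 34.67 dB.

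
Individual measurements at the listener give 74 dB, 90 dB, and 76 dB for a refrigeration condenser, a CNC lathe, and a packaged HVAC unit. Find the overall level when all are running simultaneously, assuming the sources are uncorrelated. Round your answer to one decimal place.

90.3 dB

For uncorrelated sources the intensities add, so convert each level to linear form, sum, and take 10·log₁₀ of the total.
Σ 10^(L/10) = 10^(74/10) + 10^(90/10) + 10^(76/10) = 1.065e+09.
L_total = 10·log₁₀(1.065e+09) = 90.27 dB.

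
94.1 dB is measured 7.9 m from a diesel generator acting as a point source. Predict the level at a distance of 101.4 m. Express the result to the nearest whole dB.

For a point source, L₂ = L₁ − 20·log₁₀(r₂/r₁).
L₂ = 94.1 − 20·log₁₀(101.4/7.9) = 94.1 − 22.168 = 71.93 dB.

72 dB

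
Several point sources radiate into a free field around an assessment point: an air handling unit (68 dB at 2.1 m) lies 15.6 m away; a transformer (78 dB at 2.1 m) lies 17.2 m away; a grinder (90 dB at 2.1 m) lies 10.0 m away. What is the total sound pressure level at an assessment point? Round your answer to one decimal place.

76.5 dB

Propagate each source to the receiver with L = L_ref − 20·log₁₀(r/r_ref), then add intensities.
air handling unit: 68 − 20·log₁₀(15.6/2.1) = 68 − 17.42 = 50.58 dB.
transformer: 78 − 20·log₁₀(17.2/2.1) = 78 − 18.27 = 59.73 dB.
grinder: 90 − 20·log₁₀(10.0/2.1) = 90 − 13.56 = 76.44 dB.
Σ 10^(L/10) = 4.515e+07 → L_total = 10·log₁₀(4.515e+07) = 76.55 dB.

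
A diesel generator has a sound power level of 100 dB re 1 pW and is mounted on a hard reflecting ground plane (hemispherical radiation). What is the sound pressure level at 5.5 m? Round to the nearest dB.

L_p = L_w − 10·log₁₀(2π·r²) with r = 5.5 m.
2π·r² = 190.1 m², 10·log₁₀ of that is 22.789 dB.
L_p = 100 − 22.789 = 77.21 dB.

77 dB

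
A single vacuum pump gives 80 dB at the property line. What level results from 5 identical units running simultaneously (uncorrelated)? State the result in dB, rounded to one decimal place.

87.0 dB

N identical incoherent sources raise the level by 10·log₁₀ N.
L_total = 80 + 10·log₁₀(5) = 80 + 6.990 = 86.99 dB.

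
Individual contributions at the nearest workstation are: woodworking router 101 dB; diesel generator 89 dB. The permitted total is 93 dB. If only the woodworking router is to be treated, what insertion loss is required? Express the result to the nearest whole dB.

Fixed contribution from the other source: Σ 10^(L/10) = 10^(89/10) = 7.943e+08 (89.00 dB).
To meet 93 dB overall, the treated woodworking router may contribute at most 10^(93/10) − 7.943e+08 = 1.201e+09, i.e. 90.80 dB.
Required insertion loss = 101 − 90.80 = 10.20 dB.

10 dB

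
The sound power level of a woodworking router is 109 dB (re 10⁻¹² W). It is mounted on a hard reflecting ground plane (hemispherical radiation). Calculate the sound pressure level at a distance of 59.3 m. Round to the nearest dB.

66 dB

Free-field hemispherical radiation: L_p = L_w − 10·log₁₀(2π·r²), r = 59.3 m.
2π·r² = 2.209e+04 m², 10·log₁₀ of that is 43.443 dB.
L_p = 109 − 43.443 = 65.56 dB.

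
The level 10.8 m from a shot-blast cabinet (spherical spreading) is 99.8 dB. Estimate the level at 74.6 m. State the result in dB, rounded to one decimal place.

83.0 dB

Spherical spreading from a point source gives a 20·log₁₀(r₂/r₁) drop.
L₂ = 99.8 − 20·log₁₀(74.6/10.8) = 99.8 − 16.786 = 83.01 dB.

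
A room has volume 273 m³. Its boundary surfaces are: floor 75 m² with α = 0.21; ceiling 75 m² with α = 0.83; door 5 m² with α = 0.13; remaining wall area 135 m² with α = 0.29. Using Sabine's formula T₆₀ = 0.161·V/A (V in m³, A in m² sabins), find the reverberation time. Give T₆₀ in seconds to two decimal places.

Summing Sᵢαᵢ: 75·0.21 + 75·0.83 + 5·0.13 + 135·0.29 = 117.80 m².
T₆₀ = 0.161·V/A = 0.161·273/117.80 = 0.373 s.

0.37 s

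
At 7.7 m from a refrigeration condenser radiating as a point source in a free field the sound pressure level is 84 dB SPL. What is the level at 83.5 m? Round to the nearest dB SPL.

63 dB SPL

Point-source attenuation: ΔL = 20·log₁₀(r₂/r₁) = 20·log₁₀(83.5/7.7) = 20.704 dB.
L₂ = 84 − 20·log₁₀(83.5/7.7) = 84 − 20.704 = 63.30 dB SPL.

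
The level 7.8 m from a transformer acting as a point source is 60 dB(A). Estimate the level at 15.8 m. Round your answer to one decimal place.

Spherical spreading from a point source gives a 20·log₁₀(r₂/r₁) drop.
L₂ = 60 − 20·log₁₀(15.8/7.8) = 60 − 6.131 = 53.87 dB(A).

53.9 dB(A)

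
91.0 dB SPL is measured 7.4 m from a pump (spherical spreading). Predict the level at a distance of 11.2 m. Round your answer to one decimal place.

Spherical spreading from a point source gives a 20·log₁₀(r₂/r₁) drop.
L₂ = 91.0 − 20·log₁₀(11.2/7.4) = 91.0 − 3.600 = 87.40 dB SPL.

87.4 dB SPL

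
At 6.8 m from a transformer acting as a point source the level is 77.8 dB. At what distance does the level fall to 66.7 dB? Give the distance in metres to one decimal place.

24.4 m

The 11.1 dB drop corresponds to a distance ratio of 10^(11.1/20) for a point source.
r₂ = 6.8·10^((77.8−66.7)/20) = 6.8·10^(11.1/20) = 24.41 m.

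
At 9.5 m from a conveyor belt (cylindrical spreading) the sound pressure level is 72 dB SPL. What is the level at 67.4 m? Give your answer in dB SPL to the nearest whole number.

63 dB SPL

Cylindrical spreading from a line source gives a 10·log₁₀(r₂/r₁) drop.
L₂ = 72 − 10·log₁₀(67.4/9.5) = 72 − 8.509 = 63.49 dB SPL.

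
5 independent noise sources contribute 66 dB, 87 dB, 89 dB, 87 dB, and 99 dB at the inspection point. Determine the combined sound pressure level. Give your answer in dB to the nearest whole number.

100 dB

Incoherent sources combine by intensity addition: L_total = 10·log₁₀(Σ 10^(L_i/10)).
Σ 10^(L/10) = 10^(66/10) + 10^(87/10) + 10^(89/10) + 10^(87/10) + 10^(99/10) = 9.744e+09.
L_total = 10·log₁₀(9.744e+09) = 99.89 dB.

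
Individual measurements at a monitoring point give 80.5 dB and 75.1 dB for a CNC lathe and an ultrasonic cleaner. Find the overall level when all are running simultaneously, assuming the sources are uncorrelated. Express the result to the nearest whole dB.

Incoherent sources combine by intensity addition: L_total = 10·log₁₀(Σ 10^(L_i/10)).
Σ 10^(L/10) = 10^(80.5/10) + 10^(75.1/10) = 1.446e+08.
L_total = 10·log₁₀(1.446e+08) = 81.60 dB.

82 dB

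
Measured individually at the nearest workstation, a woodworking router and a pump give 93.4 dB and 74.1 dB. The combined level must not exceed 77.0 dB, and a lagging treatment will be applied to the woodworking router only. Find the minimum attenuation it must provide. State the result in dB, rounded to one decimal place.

Fixed contribution from the other source: Σ 10^(L/10) = 10^(74.1/10) = 2.570e+07 (74.10 dB).
To meet 77.0 dB overall, the treated woodworking router may contribute at most 10^(77.0/10) − 2.570e+07 = 2.441e+07, i.e. 73.88 dB.
So the woodworking router must be reduced from 93.4 to 73.88 dB: IL = 19.52 dB.

19.5 dB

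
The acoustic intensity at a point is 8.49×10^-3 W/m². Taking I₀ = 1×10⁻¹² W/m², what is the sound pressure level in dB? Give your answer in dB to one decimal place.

I/I₀ = 8.49×10^-3/10⁻¹² = 8.49×10^9, and L = 10·log₁₀(I/I₀).
L = 10·(0.9289 + 9) = 99.29 dB.

99.3 dB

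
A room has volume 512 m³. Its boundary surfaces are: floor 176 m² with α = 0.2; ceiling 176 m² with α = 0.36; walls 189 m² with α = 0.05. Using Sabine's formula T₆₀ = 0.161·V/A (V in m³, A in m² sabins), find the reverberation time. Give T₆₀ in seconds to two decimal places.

0.76 s

Summing Sᵢαᵢ: 176·0.2 + 176·0.36 + 189·0.05 = 108.01 m².
T₆₀ = 0.161·V/A = 0.161·512/108.01 = 0.763 s.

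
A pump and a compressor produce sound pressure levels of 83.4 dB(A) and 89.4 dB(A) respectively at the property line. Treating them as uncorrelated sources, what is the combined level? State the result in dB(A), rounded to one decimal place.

Incoherent sources combine by intensity addition: L_total = 10·log₁₀(Σ 10^(L_i/10)).
Σ 10^(L/10) = 10^(83.4/10) + 10^(89.4/10) = 1.090e+09.
L_total = 10·log₁₀(1.090e+09) = 90.37 dB(A).

90.4 dB(A)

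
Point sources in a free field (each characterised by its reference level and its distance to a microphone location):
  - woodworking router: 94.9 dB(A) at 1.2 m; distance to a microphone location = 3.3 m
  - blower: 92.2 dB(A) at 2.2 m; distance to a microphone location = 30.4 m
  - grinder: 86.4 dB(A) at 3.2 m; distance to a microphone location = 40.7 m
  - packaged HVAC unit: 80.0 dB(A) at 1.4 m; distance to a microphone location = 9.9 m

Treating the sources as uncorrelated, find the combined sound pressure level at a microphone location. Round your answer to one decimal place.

86.3 dB(A)

Propagate each source to the receiver with L = L_ref − 20·log₁₀(r/r_ref), then add intensities.
woodworking router: 94.9 − 20·log₁₀(3.3/1.2) = 94.9 − 8.79 = 86.11 dB(A).
blower: 92.2 − 20·log₁₀(30.4/2.2) = 92.2 − 22.81 = 69.39 dB(A).
grinder: 86.4 − 20·log₁₀(40.7/3.2) = 86.4 − 22.09 = 64.31 dB(A).
packaged HVAC unit: 80.0 − 20·log₁₀(9.9/1.4) = 80.0 − 16.99 = 63.01 dB(A).
Σ 10^(L/10) = 4.220e+08 → L_total = 10·log₁₀(4.220e+08) = 86.25 dB(A).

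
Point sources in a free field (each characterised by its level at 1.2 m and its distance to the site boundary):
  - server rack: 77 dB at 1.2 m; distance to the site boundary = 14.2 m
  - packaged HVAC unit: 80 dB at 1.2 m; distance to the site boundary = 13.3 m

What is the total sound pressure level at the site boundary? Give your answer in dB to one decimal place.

Propagate each source to the receiver with L = L_ref − 20·log₁₀(r/r_ref), then add intensities.
server rack: 77 − 20·log₁₀(14.2/1.2) = 77 − 21.46 = 55.54 dB.
packaged HVAC unit: 80 − 20·log₁₀(13.3/1.2) = 80 − 20.89 = 59.11 dB.
Σ 10^(L/10) = 1.172e+06 → L_total = 10·log₁₀(1.172e+06) = 60.69 dB.

60.7 dB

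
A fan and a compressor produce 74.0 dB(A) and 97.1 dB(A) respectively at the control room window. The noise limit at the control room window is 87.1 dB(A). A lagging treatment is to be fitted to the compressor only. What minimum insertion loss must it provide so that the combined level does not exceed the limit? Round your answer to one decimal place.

10.2 dB

Everything except the compressor sums to 10^(74.0/10) = 2.512e+07 in linear terms, 74.00 dB(A).
To meet 87.1 dB(A) overall, the treated compressor may contribute at most 10^(87.1/10) − 2.512e+07 = 4.877e+08, i.e. 86.88 dB(A).
Required insertion loss = 97.1 − 86.88 = 10.22 dB.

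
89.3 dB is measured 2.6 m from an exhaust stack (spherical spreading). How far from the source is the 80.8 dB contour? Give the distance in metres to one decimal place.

6.9 m

For a point source L₁ − L₂ = 20·log₁₀(r₂/r₁), so r₂ = r₁·10^((L₁−L₂)/20).
r₂ = 2.6·10^((89.3−80.8)/20) = 2.6·10^(8.5/20) = 6.92 m.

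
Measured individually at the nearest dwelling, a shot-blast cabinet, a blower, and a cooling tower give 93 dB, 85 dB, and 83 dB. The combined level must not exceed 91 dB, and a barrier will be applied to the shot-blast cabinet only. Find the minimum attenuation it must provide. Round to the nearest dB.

The untreated sources together contribute 10^(85/10) + 10^(83/10) = 5.158e+08, i.e. 87.12 dB.
The limit corresponds to 10^(91/10) = 1.259e+09; subtracting the fixed part leaves 7.432e+08 for the shot-blast cabinet, i.e. 88.71 dB.
Required insertion loss = 93 − 88.71 = 4.29 dB.

4 dB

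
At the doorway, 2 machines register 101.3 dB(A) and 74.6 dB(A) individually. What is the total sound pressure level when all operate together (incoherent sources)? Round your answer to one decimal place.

101.3 dB(A)

For uncorrelated sources the intensities add, so convert each level to linear form, sum, and take 10·log₁₀ of the total.
Σ 10^(L/10) = 10^(101.3/10) + 10^(74.6/10) = 1.352e+10.
L_total = 10·log₁₀(1.352e+10) = 101.31 dB(A).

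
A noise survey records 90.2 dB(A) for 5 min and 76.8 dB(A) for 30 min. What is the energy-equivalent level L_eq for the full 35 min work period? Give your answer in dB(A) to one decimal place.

82.8 dB(A)

L_eq = 10·log₁₀[(1/T)·Σ tᵢ·10^(Lᵢ/10)] with T = 35 min.
Σ tᵢ·10^(Lᵢ/10) = 5·10^(90.2/10) + 30·10^(76.8/10) = 6.672e+09.
L_eq = 10·log₁₀(6.672e+09/35) = 82.80 dB(A).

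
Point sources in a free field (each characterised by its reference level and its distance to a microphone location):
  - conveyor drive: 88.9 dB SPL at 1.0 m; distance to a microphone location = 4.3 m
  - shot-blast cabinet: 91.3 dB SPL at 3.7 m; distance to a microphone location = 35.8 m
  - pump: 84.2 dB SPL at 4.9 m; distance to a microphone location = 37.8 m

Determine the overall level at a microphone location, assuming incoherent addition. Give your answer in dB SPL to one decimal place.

Propagate each source to the receiver with L = L_ref − 20·log₁₀(r/r_ref), then add intensities.
conveyor drive: 88.9 − 20·log₁₀(4.3/1.0) = 88.9 − 12.67 = 76.23 dB SPL.
shot-blast cabinet: 91.3 − 20·log₁₀(35.8/3.7) = 91.3 − 19.71 = 71.59 dB SPL.
pump: 84.2 − 20·log₁₀(37.8/4.9) = 84.2 − 17.75 = 66.45 dB SPL.
Σ 10^(L/10) = 6.081e+07 → L_total = 10·log₁₀(6.081e+07) = 77.84 dB SPL.

77.8 dB SPL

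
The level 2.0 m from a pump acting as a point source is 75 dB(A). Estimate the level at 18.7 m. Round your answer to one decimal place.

Point-source attenuation: ΔL = 20·log₁₀(r₂/r₁) = 20·log₁₀(18.7/2.0) = 19.416 dB.
L₂ = 75 − 20·log₁₀(18.7/2.0) = 75 − 19.416 = 55.58 dB(A).

55.6 dB(A)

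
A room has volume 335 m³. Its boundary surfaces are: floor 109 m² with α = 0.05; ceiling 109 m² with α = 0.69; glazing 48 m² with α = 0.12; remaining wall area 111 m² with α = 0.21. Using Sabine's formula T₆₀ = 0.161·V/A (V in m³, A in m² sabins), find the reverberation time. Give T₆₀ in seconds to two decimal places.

0.49 s

Summing Sᵢαᵢ: 109·0.05 + 109·0.69 + 48·0.12 + 111·0.21 = 109.73 m².
T₆₀ = 0.161 × 335 / 109.73 = 0.492 s.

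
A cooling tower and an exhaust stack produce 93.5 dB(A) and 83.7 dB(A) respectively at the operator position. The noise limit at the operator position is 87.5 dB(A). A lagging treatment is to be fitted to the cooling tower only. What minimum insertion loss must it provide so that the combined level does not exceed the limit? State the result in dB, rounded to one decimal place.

Fixed contribution from the other source: Σ 10^(L/10) = 10^(83.7/10) = 2.344e+08 (83.70 dB(A)).
The limit corresponds to 10^(87.5/10) = 5.623e+08; subtracting the fixed part leaves 3.279e+08 for the cooling tower, i.e. 85.16 dB(A).
Required insertion loss = 93.5 − 85.16 = 8.34 dB.

8.3 dB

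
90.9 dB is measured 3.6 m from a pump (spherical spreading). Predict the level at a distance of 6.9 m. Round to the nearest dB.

Spherical spreading from a point source gives a 20·log₁₀(r₂/r₁) drop.
L₂ = 90.9 − 20·log₁₀(6.9/3.6) = 90.9 − 5.651 = 85.25 dB.

85 dB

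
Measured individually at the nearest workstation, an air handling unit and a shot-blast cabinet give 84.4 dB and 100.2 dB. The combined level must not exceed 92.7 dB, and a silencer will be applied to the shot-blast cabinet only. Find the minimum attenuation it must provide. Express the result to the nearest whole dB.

8 dB

The untreated sources together contribute 10^(84.4/10) = 2.754e+08, i.e. 84.40 dB.
To meet 92.7 dB overall, the treated shot-blast cabinet may contribute at most 10^(92.7/10) − 2.754e+08 = 1.587e+09, i.e. 92.00 dB.
Required insertion loss = 100.2 − 92.00 = 8.20 dB.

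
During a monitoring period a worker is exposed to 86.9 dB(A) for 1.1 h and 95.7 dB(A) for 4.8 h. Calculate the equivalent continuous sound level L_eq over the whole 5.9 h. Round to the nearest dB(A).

95 dB(A)

The energy average is taken in the linear domain: L_eq = 10·log₁₀[(Σ tᵢ·10^(Lᵢ/10))/T], T = 5.9 h.
Σ tᵢ·10^(Lᵢ/10) = 1.1·10^(86.9/10) + 4.8·10^(95.7/10) = 1.837e+10.
L_eq = 10·log₁₀(1.837e+10/5.9) = 94.93 dB(A).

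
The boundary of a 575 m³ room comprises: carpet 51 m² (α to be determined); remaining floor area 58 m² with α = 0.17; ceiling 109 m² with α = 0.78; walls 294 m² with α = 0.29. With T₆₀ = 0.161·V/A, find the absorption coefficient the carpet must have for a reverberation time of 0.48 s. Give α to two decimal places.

0.25

From T₆₀ = 0.161·V/A, the target T₆₀ = 0.48 s needs A = 0.161·575/0.48 = 192.86 m².
Absorption from the other surfaces = 58·0.17 + 109·0.78 + 294·0.29 = 180.14 m², so the carpet must supply 12.72 m² over 51 m².
α = 12.72/51 = 0.250.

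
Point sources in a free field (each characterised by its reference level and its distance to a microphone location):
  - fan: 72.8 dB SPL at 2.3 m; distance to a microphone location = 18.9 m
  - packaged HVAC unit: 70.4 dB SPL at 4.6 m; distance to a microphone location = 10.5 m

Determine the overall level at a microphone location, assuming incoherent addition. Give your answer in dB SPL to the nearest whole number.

First find each source's level at the receiver (point-source: −20·log₁₀(r/r_ref)), then combine on an intensity basis.
fan: 72.8 − 20·log₁₀(18.9/2.3) = 72.8 − 18.29 = 54.51 dB SPL.
packaged HVAC unit: 70.4 − 20·log₁₀(10.5/4.6) = 70.4 − 7.17 = 63.23 dB SPL.
Σ 10^(L/10) = 2.387e+06 → L_total = 10·log₁₀(2.387e+06) = 63.78 dB SPL.

64 dB SPL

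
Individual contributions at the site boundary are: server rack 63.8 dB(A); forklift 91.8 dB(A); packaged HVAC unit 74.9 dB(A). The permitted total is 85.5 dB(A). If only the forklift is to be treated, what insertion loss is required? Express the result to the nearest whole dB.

7 dB

Everything except the forklift sums to 10^(63.8/10) + 10^(74.9/10) = 3.330e+07 in linear terms, 75.22 dB(A).
To meet 85.5 dB(A) overall, the treated forklift may contribute at most 10^(85.5/10) − 3.330e+07 = 3.215e+08, i.e. 85.07 dB(A).
So the forklift must be reduced from 91.8 to 85.07 dB(A): IL = 6.73 dB.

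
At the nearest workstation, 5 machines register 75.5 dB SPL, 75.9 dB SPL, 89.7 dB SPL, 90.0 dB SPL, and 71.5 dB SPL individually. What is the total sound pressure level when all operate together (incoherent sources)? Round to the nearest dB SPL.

Incoherent sources combine by intensity addition: L_total = 10·log₁₀(Σ 10^(L_i/10)).
Σ 10^(L/10) = 10^(75.5/10) + 10^(75.9/10) + 10^(89.7/10) + 10^(90.0/10) + 10^(71.5/10) = 2.022e+09.
L_total = 10·log₁₀(2.022e+09) = 93.06 dB SPL.

93 dB SPL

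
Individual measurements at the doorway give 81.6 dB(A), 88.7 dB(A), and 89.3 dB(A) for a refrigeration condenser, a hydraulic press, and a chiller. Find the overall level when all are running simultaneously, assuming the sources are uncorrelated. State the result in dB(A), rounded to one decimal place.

92.4 dB(A)

Incoherent sources combine by intensity addition: L_total = 10·log₁₀(Σ 10^(L_i/10)).
Σ 10^(L/10) = 10^(81.6/10) + 10^(88.7/10) + 10^(89.3/10) = 1.737e+09.
L_total = 10·log₁₀(1.737e+09) = 92.40 dB(A).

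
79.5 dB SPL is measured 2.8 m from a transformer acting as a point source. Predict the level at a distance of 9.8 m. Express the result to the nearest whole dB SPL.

69 dB SPL

Spherical spreading from a point source gives a 20·log₁₀(r₂/r₁) drop.
L₂ = 79.5 − 20·log₁₀(9.8/2.8) = 79.5 − 10.881 = 68.62 dB SPL.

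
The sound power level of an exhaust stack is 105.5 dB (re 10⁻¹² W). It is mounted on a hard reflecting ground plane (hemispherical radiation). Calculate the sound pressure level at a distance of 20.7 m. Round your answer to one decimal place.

Free-field hemispherical radiation: L_p = L_w − 10·log₁₀(2π·r²), r = 20.7 m.
2π·r² = 2692 m², 10·log₁₀ of that is 34.301 dB.
L_p = 105.5 − 34.301 = 71.20 dB.

71.2 dB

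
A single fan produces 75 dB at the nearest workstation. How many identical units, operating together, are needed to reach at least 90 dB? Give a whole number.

N identical sources give L₁ + 10·log₁₀ N, so require 10·log₁₀ N ≥ 90 − 75 = 15.0 dB.
N ≥ 10^(15.0/10) = 31.623, so N = 32.

32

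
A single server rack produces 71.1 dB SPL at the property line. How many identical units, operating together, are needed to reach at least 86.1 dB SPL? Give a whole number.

Need L₁ + 10·log₁₀ N ≥ 86.1, i.e. log₁₀ N ≥ 1.50.
N ≥ 10^(15.0/10) = 31.623, so N = 32.

32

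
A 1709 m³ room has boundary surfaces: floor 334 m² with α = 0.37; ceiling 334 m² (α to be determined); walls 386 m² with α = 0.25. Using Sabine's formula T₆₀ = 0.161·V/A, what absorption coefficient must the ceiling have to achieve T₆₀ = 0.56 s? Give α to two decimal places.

0.81

Required total absorption A = 0.161·1709/0.56 = 491.34 m².
Absorption from the other surfaces = 334·0.37 + 386·0.25 = 220.08 m², so the ceiling must supply 271.26 m² over 334 m².
α = 271.26/334 = 0.812.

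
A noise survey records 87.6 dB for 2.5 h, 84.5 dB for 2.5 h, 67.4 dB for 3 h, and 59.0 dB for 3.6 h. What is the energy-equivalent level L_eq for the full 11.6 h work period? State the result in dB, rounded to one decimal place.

82.7 dB

L_eq = 10·log₁₀[(1/T)·Σ tᵢ·10^(Lᵢ/10)] with T = 11.6 h.
Σ tᵢ·10^(Lᵢ/10) = 2.5·10^(87.6/10) + 2.5·10^(84.5/10) + 3·10^(67.4/10) + 3.6·10^(59.0/10) = 2.163e+09.
L_eq = 10·log₁₀(2.163e+09/11.6) = 82.71 dB.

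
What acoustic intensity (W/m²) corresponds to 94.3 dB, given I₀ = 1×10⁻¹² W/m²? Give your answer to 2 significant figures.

0.0027 W/m²

I = I₀·10^(L/10) = 10⁻¹² × 10^(94.3/10) = 10^(-2.570).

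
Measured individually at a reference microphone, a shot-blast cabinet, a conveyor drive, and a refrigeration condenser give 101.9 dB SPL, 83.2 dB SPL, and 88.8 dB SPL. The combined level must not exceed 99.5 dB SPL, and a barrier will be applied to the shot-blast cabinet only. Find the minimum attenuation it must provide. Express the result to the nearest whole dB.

Fixed contribution from the other sources: Σ 10^(L/10) = 10^(83.2/10) + 10^(88.8/10) = 9.675e+08 (89.86 dB SPL).
To meet 99.5 dB SPL overall, the treated shot-blast cabinet may contribute at most 10^(99.5/10) − 9.675e+08 = 7.945e+09, i.e. 99.00 dB SPL.
So the shot-blast cabinet must be reduced from 101.9 to 99.00 dB SPL: IL = 2.90 dB.

3 dB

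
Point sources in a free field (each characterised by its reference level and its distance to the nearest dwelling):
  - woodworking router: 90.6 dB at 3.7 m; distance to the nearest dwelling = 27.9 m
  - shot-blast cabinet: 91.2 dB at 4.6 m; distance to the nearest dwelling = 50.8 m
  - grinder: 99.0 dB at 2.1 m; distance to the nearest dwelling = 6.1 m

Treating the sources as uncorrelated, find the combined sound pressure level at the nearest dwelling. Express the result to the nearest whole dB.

Apply inverse-square spreading to bring every level to the receiver, then sum 10^(L/10).
woodworking router: 90.6 − 20·log₁₀(27.9/3.7) = 90.6 − 17.55 = 73.05 dB.
shot-blast cabinet: 91.2 − 20·log₁₀(50.8/4.6) = 91.2 − 20.86 = 70.34 dB.
grinder: 99.0 − 20·log₁₀(6.1/2.1) = 99.0 − 9.26 = 89.74 dB.
Σ 10^(L/10) = 9.724e+08 → L_total = 10·log₁₀(9.724e+08) = 89.88 dB.

90 dB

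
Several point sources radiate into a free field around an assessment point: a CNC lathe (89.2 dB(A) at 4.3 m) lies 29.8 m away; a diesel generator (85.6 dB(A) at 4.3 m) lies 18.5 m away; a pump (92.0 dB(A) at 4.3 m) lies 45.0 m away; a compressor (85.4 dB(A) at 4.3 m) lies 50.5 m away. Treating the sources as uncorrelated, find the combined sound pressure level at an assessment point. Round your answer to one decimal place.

Propagate each source to the receiver with L = L_ref − 20·log₁₀(r/r_ref), then add intensities.
CNC lathe: 89.2 − 20·log₁₀(29.8/4.3) = 89.2 − 16.81 = 72.39 dB(A).
diesel generator: 85.6 − 20·log₁₀(18.5/4.3) = 85.6 − 12.67 = 72.93 dB(A).
pump: 92.0 − 20·log₁₀(45.0/4.3) = 92.0 − 20.39 = 71.61 dB(A).
compressor: 85.4 − 20·log₁₀(50.5/4.3) = 85.4 − 21.40 = 64.00 dB(A).
Σ 10^(L/10) = 5.392e+07 → L_total = 10·log₁₀(5.392e+07) = 77.32 dB(A).

77.3 dB(A)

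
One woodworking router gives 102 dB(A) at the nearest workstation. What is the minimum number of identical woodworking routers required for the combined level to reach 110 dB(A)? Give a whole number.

Need L₁ + 10·log₁₀ N ≥ 110, i.e. log₁₀ N ≥ 0.80.
N ≥ 10^(8.0/10) = 6.310, so N = 7.

7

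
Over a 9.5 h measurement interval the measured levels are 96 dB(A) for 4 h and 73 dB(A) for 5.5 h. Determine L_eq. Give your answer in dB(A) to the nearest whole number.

L_eq = 10·log₁₀[(1/T)·Σ tᵢ·10^(Lᵢ/10)] with T = 9.5 h.
Σ tᵢ·10^(Lᵢ/10) = 4·10^(96/10) + 5.5·10^(73/10) = 1.603e+10.
L_eq = 10·log₁₀(1.603e+10/9.5) = 92.27 dB(A).

92 dB(A)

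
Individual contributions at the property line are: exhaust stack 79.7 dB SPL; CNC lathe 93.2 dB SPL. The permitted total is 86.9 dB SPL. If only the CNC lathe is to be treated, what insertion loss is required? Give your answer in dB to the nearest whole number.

7 dB

Fixed contribution from the other source: Σ 10^(L/10) = 10^(79.7/10) = 9.333e+07 (79.70 dB SPL).
To meet 86.9 dB SPL overall, the treated CNC lathe may contribute at most 10^(86.9/10) − 9.333e+07 = 3.965e+08, i.e. 85.98 dB SPL.
So the CNC lathe must be reduced from 93.2 to 85.98 dB SPL: IL = 7.22 dB.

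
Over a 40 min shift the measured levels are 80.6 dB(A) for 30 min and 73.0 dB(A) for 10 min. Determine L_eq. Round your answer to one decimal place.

79.6 dB(A)

The energy average is taken in the linear domain: L_eq = 10·log₁₀[(Σ tᵢ·10^(Lᵢ/10))/T], T = 40 min.
Σ tᵢ·10^(Lᵢ/10) = 30·10^(80.6/10) + 10·10^(73.0/10) = 3.644e+09.
L_eq = 10·log₁₀(3.644e+09/40) = 79.60 dB(A).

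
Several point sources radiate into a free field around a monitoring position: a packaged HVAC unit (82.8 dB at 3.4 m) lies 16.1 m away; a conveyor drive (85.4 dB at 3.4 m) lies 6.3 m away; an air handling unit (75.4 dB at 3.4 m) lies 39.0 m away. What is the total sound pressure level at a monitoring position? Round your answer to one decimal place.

80.4 dB

Apply inverse-square spreading to bring every level to the receiver, then sum 10^(L/10).
packaged HVAC unit: 82.8 − 20·log₁₀(16.1/3.4) = 82.8 − 13.51 = 69.29 dB.
conveyor drive: 85.4 − 20·log₁₀(6.3/3.4) = 85.4 − 5.36 = 80.04 dB.
air handling unit: 75.4 − 20·log₁₀(39.0/3.4) = 75.4 − 21.19 = 54.21 dB.
Σ 10^(L/10) = 1.098e+08 → L_total = 10·log₁₀(1.098e+08) = 80.40 dB.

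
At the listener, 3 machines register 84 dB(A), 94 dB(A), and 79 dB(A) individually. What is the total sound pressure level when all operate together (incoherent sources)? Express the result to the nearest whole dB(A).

95 dB(A)

For uncorrelated sources the intensities add, so convert each level to linear form, sum, and take 10·log₁₀ of the total.
Σ 10^(L/10) = 10^(84/10) + 10^(94/10) + 10^(79/10) = 2.843e+09.
L_total = 10·log₁₀(2.843e+09) = 94.54 dB(A).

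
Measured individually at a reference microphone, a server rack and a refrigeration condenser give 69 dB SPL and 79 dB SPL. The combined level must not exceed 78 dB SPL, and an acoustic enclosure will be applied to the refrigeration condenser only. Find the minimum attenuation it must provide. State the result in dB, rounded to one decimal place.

1.6 dB

Everything except the refrigeration condenser sums to 10^(69/10) = 7.943e+06 in linear terms, 69.00 dB SPL.
The limit corresponds to 10^(78/10) = 6.310e+07; subtracting the fixed part leaves 5.515e+07 for the refrigeration condenser, i.e. 77.42 dB SPL.
So the refrigeration condenser must be reduced from 79 to 77.42 dB SPL: IL = 1.58 dB.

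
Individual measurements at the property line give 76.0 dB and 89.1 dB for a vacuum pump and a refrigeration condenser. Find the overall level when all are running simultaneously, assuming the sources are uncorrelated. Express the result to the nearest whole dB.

89 dB

Incoherent sources combine by intensity addition: L_total = 10·log₁₀(Σ 10^(L_i/10)).
Σ 10^(L/10) = 10^(76.0/10) + 10^(89.1/10) = 8.526e+08.
L_total = 10·log₁₀(8.526e+08) = 89.31 dB.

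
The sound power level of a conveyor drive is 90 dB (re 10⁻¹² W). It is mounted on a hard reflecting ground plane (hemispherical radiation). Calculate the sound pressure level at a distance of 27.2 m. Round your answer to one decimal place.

Free-field hemispherical radiation: L_p = L_w − 10·log₁₀(2π·r²), r = 27.2 m.
2π·r² = 4649 m², 10·log₁₀ of that is 36.673 dB.
L_p = 90 − 36.673 = 53.33 dB.

53.3 dB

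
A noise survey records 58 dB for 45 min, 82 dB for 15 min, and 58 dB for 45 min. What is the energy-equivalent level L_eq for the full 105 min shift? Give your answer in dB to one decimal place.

Weight each interval's intensity by its duration and average over T = 105 min:
Σ tᵢ·10^(Lᵢ/10) = 45·10^(58/10) + 15·10^(82/10) + 45·10^(58/10) = 2.434e+09.
L_eq = 10·log₁₀(2.434e+09/105) = 73.65 dB.

73.7 dB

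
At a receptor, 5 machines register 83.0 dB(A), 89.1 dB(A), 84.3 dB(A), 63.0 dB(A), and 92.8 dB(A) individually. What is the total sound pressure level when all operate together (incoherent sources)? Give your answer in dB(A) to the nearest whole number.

For uncorrelated sources the intensities add, so convert each level to linear form, sum, and take 10·log₁₀ of the total.
Σ 10^(L/10) = 10^(83.0/10) + 10^(89.1/10) + 10^(84.3/10) + 10^(63.0/10) + 10^(92.8/10) = 3.189e+09.
L_total = 10·log₁₀(3.189e+09) = 95.04 dB(A).

95 dB(A)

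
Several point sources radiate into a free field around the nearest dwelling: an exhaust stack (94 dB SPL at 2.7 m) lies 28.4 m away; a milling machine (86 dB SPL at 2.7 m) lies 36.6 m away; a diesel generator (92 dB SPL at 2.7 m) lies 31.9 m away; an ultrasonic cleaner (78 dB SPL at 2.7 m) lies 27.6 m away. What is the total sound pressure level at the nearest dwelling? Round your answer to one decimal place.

75.7 dB SPL

Propagate each source to the receiver with L = L_ref − 20·log₁₀(r/r_ref), then add intensities.
exhaust stack: 94 − 20·log₁₀(28.4/2.7) = 94 − 20.44 = 73.56 dB SPL.
milling machine: 86 − 20·log₁₀(36.6/2.7) = 86 − 22.64 = 63.36 dB SPL.
diesel generator: 92 − 20·log₁₀(31.9/2.7) = 92 − 21.45 = 70.55 dB SPL.
ultrasonic cleaner: 78 − 20·log₁₀(27.6/2.7) = 78 − 20.19 = 57.81 dB SPL.
Σ 10^(L/10) = 3.683e+07 → L_total = 10·log₁₀(3.683e+07) = 75.66 dB SPL.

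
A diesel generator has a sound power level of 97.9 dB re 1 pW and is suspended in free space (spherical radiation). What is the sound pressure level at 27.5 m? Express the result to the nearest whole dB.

Free-field spherical radiation: L_p = L_w − 10·log₁₀(4π·r²), r = 27.5 m.
4π·r² = 9503 m², 10·log₁₀ of that is 39.779 dB.
L_p = 97.9 − 39.779 = 58.12 dB.

58 dB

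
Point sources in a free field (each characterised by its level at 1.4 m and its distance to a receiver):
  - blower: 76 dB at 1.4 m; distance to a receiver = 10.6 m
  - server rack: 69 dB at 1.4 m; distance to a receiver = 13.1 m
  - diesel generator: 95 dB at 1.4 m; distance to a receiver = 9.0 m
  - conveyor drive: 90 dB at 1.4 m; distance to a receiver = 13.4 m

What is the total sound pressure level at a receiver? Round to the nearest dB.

Apply inverse-square spreading to bring every level to the receiver, then sum 10^(L/10).
blower: 76 − 20·log₁₀(10.6/1.4) = 76 − 17.58 = 58.42 dB.
server rack: 69 − 20·log₁₀(13.1/1.4) = 69 − 19.42 = 49.58 dB.
diesel generator: 95 − 20·log₁₀(9.0/1.4) = 95 − 16.16 = 78.84 dB.
conveyor drive: 90 − 20·log₁₀(13.4/1.4) = 90 − 19.62 = 70.38 dB.
Σ 10^(L/10) = 8.822e+07 → L_total = 10·log₁₀(8.822e+07) = 79.46 dB.

79 dB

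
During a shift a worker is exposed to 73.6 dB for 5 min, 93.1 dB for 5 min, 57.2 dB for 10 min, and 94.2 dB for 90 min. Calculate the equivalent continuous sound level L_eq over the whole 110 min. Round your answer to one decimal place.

Weight each interval's intensity by its duration and average over T = 110 min:
Σ tᵢ·10^(Lᵢ/10) = 5·10^(73.6/10) + 5·10^(93.1/10) + 10·10^(57.2/10) + 90·10^(94.2/10) = 2.471e+11.
L_eq = 10·log₁₀(2.471e+11/110) = 93.51 dB.

93.5 dB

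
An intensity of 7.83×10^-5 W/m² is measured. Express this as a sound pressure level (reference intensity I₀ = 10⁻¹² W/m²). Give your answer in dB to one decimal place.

I/I₀ = 7.83×10^-5/10⁻¹² = 7.83×10^7, and L = 10·log₁₀(I/I₀).
L = 10·(0.8938 + 7) = 78.94 dB.

78.9 dB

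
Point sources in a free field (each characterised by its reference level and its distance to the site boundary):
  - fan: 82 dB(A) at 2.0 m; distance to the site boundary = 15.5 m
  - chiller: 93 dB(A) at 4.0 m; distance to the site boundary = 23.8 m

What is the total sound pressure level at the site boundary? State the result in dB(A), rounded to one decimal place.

Propagate each source to the receiver with L = L_ref − 20·log₁₀(r/r_ref), then add intensities.
fan: 82 − 20·log₁₀(15.5/2.0) = 82 − 17.79 = 64.21 dB(A).
chiller: 93 − 20·log₁₀(23.8/4.0) = 93 − 15.49 = 77.51 dB(A).
Σ 10^(L/10) = 5.900e+07 → L_total = 10·log₁₀(5.900e+07) = 77.71 dB(A).

77.7 dB(A)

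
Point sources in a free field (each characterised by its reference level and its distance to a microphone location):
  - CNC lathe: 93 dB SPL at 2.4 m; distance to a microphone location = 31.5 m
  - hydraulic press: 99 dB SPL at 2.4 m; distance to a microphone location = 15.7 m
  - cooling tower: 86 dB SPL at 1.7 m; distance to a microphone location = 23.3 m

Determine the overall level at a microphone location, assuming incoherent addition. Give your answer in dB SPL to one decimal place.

Apply inverse-square spreading to bring every level to the receiver, then sum 10^(L/10).
CNC lathe: 93 − 20·log₁₀(31.5/2.4) = 93 − 22.36 = 70.64 dB SPL.
hydraulic press: 99 − 20·log₁₀(15.7/2.4) = 99 − 16.31 = 82.69 dB SPL.
cooling tower: 86 − 20·log₁₀(23.3/1.7) = 86 − 22.74 = 63.26 dB SPL.
Σ 10^(L/10) = 1.993e+08 → L_total = 10·log₁₀(1.993e+08) = 83.00 dB SPL.

83.0 dB SPL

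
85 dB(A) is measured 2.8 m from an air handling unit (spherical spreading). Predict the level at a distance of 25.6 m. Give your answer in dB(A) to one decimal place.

65.8 dB(A)

For a point source, L₂ = L₁ − 20·log₁₀(r₂/r₁).
L₂ = 85 − 20·log₁₀(25.6/2.8) = 85 − 19.222 = 65.78 dB(A).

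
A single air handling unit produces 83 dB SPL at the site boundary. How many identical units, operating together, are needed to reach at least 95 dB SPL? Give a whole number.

16

N identical sources give L₁ + 10·log₁₀ N, so require 10·log₁₀ N ≥ 95 − 83 = 12.0 dB.
N ≥ 10^(12.0/10) = 15.849, so N = 16.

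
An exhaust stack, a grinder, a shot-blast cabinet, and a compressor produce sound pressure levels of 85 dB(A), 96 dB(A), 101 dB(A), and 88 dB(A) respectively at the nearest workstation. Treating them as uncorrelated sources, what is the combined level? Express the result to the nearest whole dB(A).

For uncorrelated sources the intensities add, so convert each level to linear form, sum, and take 10·log₁₀ of the total.
Σ 10^(L/10) = 10^(85/10) + 10^(96/10) + 10^(101/10) + 10^(88/10) = 1.752e+10.
L_total = 10·log₁₀(1.752e+10) = 102.43 dB(A).

102 dB(A)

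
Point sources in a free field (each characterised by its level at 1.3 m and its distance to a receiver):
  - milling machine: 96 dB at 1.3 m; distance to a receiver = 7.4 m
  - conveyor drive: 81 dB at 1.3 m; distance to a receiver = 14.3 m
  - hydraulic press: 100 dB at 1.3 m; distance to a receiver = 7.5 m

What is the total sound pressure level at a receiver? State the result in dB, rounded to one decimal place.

First find each source's level at the receiver (point-source: −20·log₁₀(r/r_ref)), then combine on an intensity basis.
milling machine: 96 − 20·log₁₀(7.4/1.3) = 96 − 15.11 = 80.89 dB.
conveyor drive: 81 − 20·log₁₀(14.3/1.3) = 81 − 20.83 = 60.17 dB.
hydraulic press: 100 − 20·log₁₀(7.5/1.3) = 100 − 15.22 = 84.78 dB.
Σ 10^(L/10) = 4.243e+08 → L_total = 10·log₁₀(4.243e+08) = 86.28 dB.

86.3 dB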